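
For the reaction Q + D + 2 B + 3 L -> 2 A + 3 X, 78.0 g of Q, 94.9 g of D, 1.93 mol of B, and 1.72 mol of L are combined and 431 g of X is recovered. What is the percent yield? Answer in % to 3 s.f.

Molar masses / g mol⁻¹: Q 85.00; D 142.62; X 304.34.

n(Q) = 78.00 / 85.00 = 0.9176 mol
n(D) = 94.90 / 142.62 = 0.6654 mol
n(B) = 1.930 mol
n(L) = 1.720 mol
n/ν for Q = 0.9176/1 = 0.9176
n/ν for D = 0.6654/1 = 0.6654
n/ν for B = 1.930/2 = 0.9650
n/ν for L = 1.720/3 = 0.5733
Smallest n/ν is L → limiting reagent.
theoretical n(X) = (3/3) × 1.720 = 1.720 mol → 523.5 g
% yield = 431 / 523.5 × 100 = 82.33 %

82.3 %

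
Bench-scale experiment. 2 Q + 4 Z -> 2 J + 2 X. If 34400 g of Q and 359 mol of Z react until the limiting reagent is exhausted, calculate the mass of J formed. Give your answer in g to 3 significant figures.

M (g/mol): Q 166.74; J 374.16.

67200 g

n(Q) = 34400 / 166.74 = 206.3 mol
n(Z) = 359.0 mol
n/ν → Q: 103.2, Z: 89.75; Z is limiting.
n(J) = (2/4) × 359.0 = 179.5 mol
mass = 179.5 × 374.16 = 67160 g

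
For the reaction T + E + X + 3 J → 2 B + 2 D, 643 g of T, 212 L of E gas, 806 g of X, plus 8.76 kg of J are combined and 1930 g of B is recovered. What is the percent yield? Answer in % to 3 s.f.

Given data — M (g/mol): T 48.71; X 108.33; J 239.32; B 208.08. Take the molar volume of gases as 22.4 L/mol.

n(T) = 643.0 / 48.71 = 13.20 mol
n(E) = 212.0 / 22.4 = 9.464 mol
n(X) = 806.0 / 108.33 = 7.440 mol
n(J) = 8.760×1000 / 239.32 = 36.60 mol
n/ν for T = 13.20/1 = 13.20
n/ν for E = 9.464/1 = 9.464
n/ν for X = 7.440/1 = 7.440
n/ν for J = 36.60/3 = 12.20
Smallest n/ν is X → limiting reagent.
theoretical n(B) = (2/1) × 7.440 = 14.88 mol → 3096 g
% yield = 1930 / 3096 × 100 = 62.34 %

62.3 %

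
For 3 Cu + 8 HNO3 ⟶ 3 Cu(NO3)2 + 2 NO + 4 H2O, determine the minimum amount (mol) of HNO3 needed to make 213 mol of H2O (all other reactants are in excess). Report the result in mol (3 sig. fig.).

426 mol

n(H2O) = 213.0 mol
n(HNO3) = (8/4) × 213.0 = 426.0 mol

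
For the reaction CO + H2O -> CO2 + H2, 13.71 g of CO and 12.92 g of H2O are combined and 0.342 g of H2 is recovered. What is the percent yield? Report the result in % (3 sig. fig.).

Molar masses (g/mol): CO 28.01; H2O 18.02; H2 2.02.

34.6 %

n(CO) = 13.71 / 28.01 = 0.4895 mol
n(H2O) = 12.92 / 18.02 = 0.7170 mol
n/ν for CO = 0.4895/1 = 0.4895
n/ν for H2O = 0.7170/1 = 0.7170
Smallest n/ν is CO → limiting reagent.
theoretical n(H2) = (1/1) × 0.4895 = 0.4895 mol → 0.9888 g
% yield = 0.342 / 0.9888 × 100 = 34.59 %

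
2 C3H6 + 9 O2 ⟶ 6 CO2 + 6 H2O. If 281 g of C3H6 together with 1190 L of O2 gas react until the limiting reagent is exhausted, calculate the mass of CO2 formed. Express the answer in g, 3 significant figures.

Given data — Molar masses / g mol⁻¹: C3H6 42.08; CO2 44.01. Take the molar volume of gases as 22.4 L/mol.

882 g

n(C3H6) = 281.0 / 42.08 = 6.678 mol
n(O2) = 1190 / 22.4 = 53.13 mol
n/ν → C3H6: 3.339, O2: 5.903; C3H6 is limiting.
n(CO2) = (6/2) × 6.678 = 20.03 mol
mass = 20.03 × 44.01 = 881.5 g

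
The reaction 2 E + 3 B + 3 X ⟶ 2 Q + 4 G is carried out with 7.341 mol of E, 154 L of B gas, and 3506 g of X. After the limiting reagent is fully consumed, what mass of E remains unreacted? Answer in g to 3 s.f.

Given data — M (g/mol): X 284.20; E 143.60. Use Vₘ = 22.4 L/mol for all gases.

396 g

n(E) = 7.341 mol
n(B) = 154.0 / 22.4 = 6.875 mol
n(X) = 3506 / 284.20 = 12.34 mol
n/ν → E: 3.671, B: 2.292, X: 4.113; B is limiting.
E consumed = (2/3) × 6.875 = 4.583 mol
E remaining = 7.341 − 4.583 = 2.758 mol
mass = 2.758 × 143.60 = 396.0 g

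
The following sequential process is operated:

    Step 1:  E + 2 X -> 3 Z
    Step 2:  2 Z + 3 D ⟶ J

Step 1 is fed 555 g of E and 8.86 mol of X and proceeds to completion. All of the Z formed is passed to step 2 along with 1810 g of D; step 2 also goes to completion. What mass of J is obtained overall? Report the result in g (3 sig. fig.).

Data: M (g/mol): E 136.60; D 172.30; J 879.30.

Step 1:
n(E) = 555.0 / 136.60 = 4.063 mol
n(X) = 8.860 mol
n/ν → E: 4.063, X: 4.430; E is limiting.
n(Z) produced = (3/1) × 4.063 = 12.19 mol
Step 2:
n(Z) available = 12.19 mol
n(D) = 1810 / 172.30 = 10.50 mol
n/ν → Z: 6.095, D: 3.500; D is limiting.
n(J) = (1/3) × 10.50 = 3.500 mol
mass = 3.500 × 879.30 = 3078 g

3080 g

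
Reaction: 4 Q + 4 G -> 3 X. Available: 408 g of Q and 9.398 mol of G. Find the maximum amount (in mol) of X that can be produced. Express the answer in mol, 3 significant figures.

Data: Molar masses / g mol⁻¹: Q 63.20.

4.84 mol

n(Q) = 408.0 / 63.20 = 6.456 mol
n(G) = 9.398 mol
n/ν for Q = 6.456/4 = 1.614
n/ν for G = 9.398/4 = 2.350
Smallest n/ν is Q → limiting reagent.
n(X) = (3/4) × 6.456 = 4.842 mol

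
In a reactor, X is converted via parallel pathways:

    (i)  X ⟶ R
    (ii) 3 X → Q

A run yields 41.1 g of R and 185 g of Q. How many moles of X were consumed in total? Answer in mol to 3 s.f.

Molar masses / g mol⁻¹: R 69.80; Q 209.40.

n(R) = 41.1 / 69.80 = 0.5888 mol
n(Q) = 185 / 209.40 = 0.8835 mol
n(X) via (i) = (1/1)×0.5888 = 0.5888 mol
n(X) via (ii) = (3/1)×0.8835 = 2.651 mol
total n(X) = 0.5888 + 2.651 = 3.240 mol

3.24 mol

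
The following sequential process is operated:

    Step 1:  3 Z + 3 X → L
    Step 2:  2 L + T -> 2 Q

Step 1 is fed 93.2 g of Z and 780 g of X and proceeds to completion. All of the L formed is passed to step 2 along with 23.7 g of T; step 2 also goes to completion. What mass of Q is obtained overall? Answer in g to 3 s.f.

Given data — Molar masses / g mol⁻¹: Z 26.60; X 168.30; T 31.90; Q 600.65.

702 g

Step 1:
n(Z) = 93.20 / 26.60 = 3.504 mol
n(X) = 780.0 / 168.30 = 4.635 mol
n/ν → Z: 1.168, X: 1.545; Z is limiting.
n(L) produced = (1/3) × 3.504 = 1.168 mol
Step 2:
n(L) available = 1.168 mol
n(T) = 23.70 / 31.90 = 0.7429 mol
n/ν → L: 0.5840, T: 0.7429; L is limiting.
n(Q) = (2/2) × 1.168 = 1.168 mol
mass = 1.168 × 600.65 = 701.6 g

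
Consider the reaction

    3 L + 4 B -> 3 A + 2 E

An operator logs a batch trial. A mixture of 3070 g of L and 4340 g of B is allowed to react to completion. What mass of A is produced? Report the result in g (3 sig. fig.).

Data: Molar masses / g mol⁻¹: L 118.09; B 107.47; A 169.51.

n(L) = 3070 / 118.09 = 26.00 mol
n(B) = 4340 / 107.47 = 40.38 mol
n/ν for L = 26.00/3 = 8.667
n/ν for B = 40.38/4 = 10.10
Smallest n/ν is L → limiting reagent.
n(A) = (3/3) × 26.00 = 26.00 mol
mass = 26.00 × 169.51 = 4407 g

4410 g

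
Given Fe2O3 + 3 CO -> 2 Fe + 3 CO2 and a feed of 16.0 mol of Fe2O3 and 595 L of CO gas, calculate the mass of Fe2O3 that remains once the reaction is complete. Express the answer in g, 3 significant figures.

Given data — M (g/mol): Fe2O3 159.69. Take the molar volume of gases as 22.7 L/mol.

n(Fe2O3) = 16.00 mol
n(CO) = 595.0 / 22.7 = 26.21 mol
n/ν for Fe2O3 = 16.00/1 = 16.00
n/ν for CO = 26.21/3 = 8.737
Smallest n/ν is CO → limiting reagent.
Fe2O3 consumed = (1/3) × 26.21 = 8.737 mol
Fe2O3 remaining = 16.00 − 8.737 = 7.263 mol
mass = 7.263 × 159.69 = 1160 g

1160 g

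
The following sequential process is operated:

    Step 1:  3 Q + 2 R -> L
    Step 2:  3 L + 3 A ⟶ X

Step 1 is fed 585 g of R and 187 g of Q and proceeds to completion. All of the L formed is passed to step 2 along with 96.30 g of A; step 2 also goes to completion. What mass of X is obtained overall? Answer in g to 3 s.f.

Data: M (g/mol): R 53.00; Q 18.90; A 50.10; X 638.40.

Step 1:
n(R) = 585.0 / 53.00 = 11.04 mol
n(Q) = 187.0 / 18.90 = 9.894 mol
n/ν for R = 11.04/2 = 5.520
n/ν for Q = 9.894/3 = 3.298
Smallest n/ν is Q → limiting reagent.
n(L) produced = (1/3) × 9.894 = 3.298 mol
Step 2:
n(L) available = 3.298 mol
n(A) = 96.30 / 50.10 = 1.922 mol
n/ν for L = 3.298/3 = 1.099
n/ν for A = 1.922/3 = 0.6407
Smallest n/ν is A → limiting reagent.
n(X) = (1/3) × 1.922 = 0.6407 mol
mass = 0.6407 × 638.40 = 409.0 g

409 g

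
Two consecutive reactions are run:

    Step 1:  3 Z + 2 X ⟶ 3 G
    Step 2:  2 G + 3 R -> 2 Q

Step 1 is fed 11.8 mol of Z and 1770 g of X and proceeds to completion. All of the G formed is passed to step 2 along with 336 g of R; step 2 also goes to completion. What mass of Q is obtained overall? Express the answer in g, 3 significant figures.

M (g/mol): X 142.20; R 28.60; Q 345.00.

Step 1:
n(Z) = 11.80 mol
n(X) = 1770 / 142.20 = 12.45 mol
n/ν for Z = 11.80/3 = 3.933
n/ν for X = 12.45/2 = 6.225
Smallest n/ν is Z → limiting reagent.
n(G) produced = (3/3) × 11.80 = 11.80 mol
Step 2:
n(G) available = 11.80 mol
n(R) = 336.0 / 28.60 = 11.75 mol
n/ν for G = 11.80/2 = 5.900
n/ν for R = 11.75/3 = 3.917
Smallest n/ν is R → limiting reagent.
n(Q) = (2/3) × 11.75 = 7.833 mol
mass = 7.833 × 345.00 = 2702 g

2700 g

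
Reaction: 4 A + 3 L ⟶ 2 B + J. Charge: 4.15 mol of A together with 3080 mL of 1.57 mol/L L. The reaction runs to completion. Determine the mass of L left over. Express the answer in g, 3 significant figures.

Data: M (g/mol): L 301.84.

520 g

n(A) = 4.150 mol
n(L) = 1.57 × 3080/1000 = 4.836 mol
n/ν for A = 4.150/4 = 1.038
n/ν for L = 4.836/3 = 1.612
Smallest n/ν is A → limiting reagent.
L consumed = (3/4) × 4.150 = 3.113 mol
L remaining = 4.836 − 3.113 = 1.723 mol
mass = 1.723 × 301.84 = 520.1 g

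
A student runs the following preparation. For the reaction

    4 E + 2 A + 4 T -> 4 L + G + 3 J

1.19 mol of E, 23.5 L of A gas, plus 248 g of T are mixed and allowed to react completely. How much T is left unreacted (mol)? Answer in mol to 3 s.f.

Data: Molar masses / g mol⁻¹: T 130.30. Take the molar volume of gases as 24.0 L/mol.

0.713 mol

n(E) = 1.190 mol
n(A) = 23.50 / 24.0 = 0.9792 mol
n(T) = 248.0 / 130.30 = 1.903 mol
n/ν for E = 1.190/4 = 0.2975
n/ν for A = 0.9792/2 = 0.4896
n/ν for T = 1.903/4 = 0.4758
Smallest n/ν is E → limiting reagent.
T consumed = (4/4) × 1.190 = 1.190 mol
T remaining = 1.903 − 1.190 = 0.7130 mol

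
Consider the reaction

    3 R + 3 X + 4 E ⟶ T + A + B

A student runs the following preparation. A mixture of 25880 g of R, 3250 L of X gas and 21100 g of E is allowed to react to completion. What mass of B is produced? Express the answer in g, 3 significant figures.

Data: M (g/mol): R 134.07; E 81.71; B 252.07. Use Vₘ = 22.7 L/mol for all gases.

n(R) = 25880 / 134.07 = 193.0 mol
n(X) = 3250 / 22.7 = 143.2 mol
n(E) = 21100 / 81.71 = 258.2 mol
n/ν → R: 64.33, X: 47.73, E: 64.55; X is limiting.
n(B) = (1/3) × 143.2 = 47.73 mol
mass = 47.73 × 252.07 = 12030 g

12000 g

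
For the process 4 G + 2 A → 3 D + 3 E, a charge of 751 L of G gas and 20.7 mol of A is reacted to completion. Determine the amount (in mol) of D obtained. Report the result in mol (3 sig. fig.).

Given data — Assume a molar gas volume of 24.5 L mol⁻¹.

n(G) = 751.0 / 24.5 = 30.65 mol
n(A) = 20.70 mol
n/ν → G: 7.663, A: 10.35; G is limiting.
n(D) = (3/4) × 30.65 = 22.99 mol

23.0 mol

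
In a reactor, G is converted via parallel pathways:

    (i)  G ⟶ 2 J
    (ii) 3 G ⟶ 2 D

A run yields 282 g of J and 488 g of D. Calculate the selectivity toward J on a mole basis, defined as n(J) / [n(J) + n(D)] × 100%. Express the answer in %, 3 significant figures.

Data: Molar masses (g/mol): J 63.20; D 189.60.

n(J) = 282 / 63.20 = 4.462 mol
n(D) = 488 / 189.60 = 2.574 mol
selectivity = 4.462/(4.462+2.574) × 100 = 63.42 %

63.4 %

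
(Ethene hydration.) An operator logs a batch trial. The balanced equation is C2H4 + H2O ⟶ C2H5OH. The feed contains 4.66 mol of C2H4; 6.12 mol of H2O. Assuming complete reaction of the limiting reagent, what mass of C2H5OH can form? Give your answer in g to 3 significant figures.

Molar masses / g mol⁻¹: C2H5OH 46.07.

215 g

n(C2H4) = 4.660 mol
n(H2O) = 6.120 mol
n/ν → C2H4: 4.660, H2O: 6.120; C2H4 is limiting.
n(C2H5OH) = (1/1) × 4.660 = 4.660 mol
mass = 4.660 × 46.07 = 214.7 g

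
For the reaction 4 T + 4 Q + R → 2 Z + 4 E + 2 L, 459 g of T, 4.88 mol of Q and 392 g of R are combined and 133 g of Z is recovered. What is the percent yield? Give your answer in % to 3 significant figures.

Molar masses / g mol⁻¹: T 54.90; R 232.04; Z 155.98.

n(T) = 459.0 / 54.90 = 8.361 mol
n(Q) = 4.880 mol
n(R) = 392.0 / 232.04 = 1.689 mol
n/ν for T = 8.361/4 = 2.090
n/ν for Q = 4.880/4 = 1.220
n/ν for R = 1.689/1 = 1.689
Smallest n/ν is Q → limiting reagent.
theoretical n(Z) = (2/4) × 4.880 = 2.440 mol → 380.6 g
% yield = 133 / 380.6 × 100 = 34.94 %

34.9 %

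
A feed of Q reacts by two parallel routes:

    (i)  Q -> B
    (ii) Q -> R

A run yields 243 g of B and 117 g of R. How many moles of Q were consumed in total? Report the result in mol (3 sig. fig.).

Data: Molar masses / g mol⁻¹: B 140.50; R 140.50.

n(B) = 243 / 140.50 = 1.730 mol
n(R) = 117 / 140.50 = 0.8327 mol
n(Q) via (i) = (1/1)×1.730 = 1.730 mol
n(Q) via (ii) = (1/1)×0.8327 = 0.8327 mol
total n(Q) = 1.730 + 0.8327 = 2.563 mol

2.56 mol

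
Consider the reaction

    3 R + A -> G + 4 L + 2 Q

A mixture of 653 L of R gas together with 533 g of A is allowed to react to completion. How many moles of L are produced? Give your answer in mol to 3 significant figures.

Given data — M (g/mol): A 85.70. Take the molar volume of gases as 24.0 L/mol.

24.9 mol

n(R) = 653.0 / 24.0 = 27.21 mol
n(A) = 533.0 / 85.70 = 6.219 mol
n/ν → R: 9.070, A: 6.219; A is limiting.
n(L) = (4/1) × 6.219 = 24.88 mol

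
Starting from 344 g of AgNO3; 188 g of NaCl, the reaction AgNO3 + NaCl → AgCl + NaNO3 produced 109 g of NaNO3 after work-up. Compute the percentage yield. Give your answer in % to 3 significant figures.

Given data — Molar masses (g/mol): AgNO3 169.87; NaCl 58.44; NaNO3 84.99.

63.3 %

n(AgNO3) = 344.0 / 169.87 = 2.025 mol
n(NaCl) = 188.0 / 58.44 = 3.217 mol
n/ν for AgNO3 = 2.025/1 = 2.025
n/ν for NaCl = 3.217/1 = 3.217
Smallest n/ν is AgNO3 → limiting reagent.
theoretical n(NaNO3) = (1/1) × 2.025 = 2.025 mol → 172.1 g
% yield = 109 / 172.1 × 100 = 63.34 %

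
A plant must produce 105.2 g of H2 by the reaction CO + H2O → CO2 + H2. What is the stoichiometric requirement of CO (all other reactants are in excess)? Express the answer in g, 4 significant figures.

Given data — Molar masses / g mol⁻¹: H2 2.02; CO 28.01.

1459 g

n(H2) = 105.2 / 2.02 = 52.08 mol
n(CO) = (1/1) × 52.08 = 52.08 mol
mass = 52.08 × 28.01 = 1459 g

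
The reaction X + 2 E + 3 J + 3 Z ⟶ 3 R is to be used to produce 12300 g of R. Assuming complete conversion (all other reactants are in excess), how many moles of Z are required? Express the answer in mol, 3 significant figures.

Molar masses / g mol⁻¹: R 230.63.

n(R) = 12300 / 230.63 = 53.33 mol
n(Z) = (3/3) × 53.33 = 53.33 mol

53.3 mol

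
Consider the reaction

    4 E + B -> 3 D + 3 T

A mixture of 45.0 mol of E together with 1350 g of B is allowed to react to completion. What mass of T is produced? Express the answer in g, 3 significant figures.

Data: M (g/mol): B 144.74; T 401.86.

11200 g

n(E) = 45.00 mol
n(B) = 1350 / 144.74 = 9.327 mol
n/ν → E: 11.25, B: 9.327; B is limiting.
n(T) = (3/1) × 9.327 = 27.98 mol
mass = 27.98 × 401.86 = 11240 g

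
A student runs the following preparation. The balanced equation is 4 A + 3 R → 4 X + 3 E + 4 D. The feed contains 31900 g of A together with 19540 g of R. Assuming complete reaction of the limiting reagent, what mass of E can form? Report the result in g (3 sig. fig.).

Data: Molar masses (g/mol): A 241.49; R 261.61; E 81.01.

n(A) = 31900 / 241.49 = 132.1 mol
n(R) = 19540 / 261.61 = 74.69 mol
n/ν for A = 132.1/4 = 33.03
n/ν for R = 74.69/3 = 24.90
Smallest n/ν is R → limiting reagent.
n(E) = (3/3) × 74.69 = 74.69 mol
mass = 74.69 × 81.01 = 6051 g

6050 g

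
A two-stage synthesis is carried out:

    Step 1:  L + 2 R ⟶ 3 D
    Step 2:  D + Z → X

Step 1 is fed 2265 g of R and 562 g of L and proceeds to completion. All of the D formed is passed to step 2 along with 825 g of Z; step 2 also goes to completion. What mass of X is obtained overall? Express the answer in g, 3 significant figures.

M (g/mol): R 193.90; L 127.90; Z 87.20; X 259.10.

2450 g

Step 1:
n(R) = 2265 / 193.90 = 11.68 mol
n(L) = 562.0 / 127.90 = 4.394 mol
n/ν → R: 5.840, L: 4.394; L is limiting.
n(D) produced = (3/1) × 4.394 = 13.18 mol
Step 2:
n(D) available = 13.18 mol
n(Z) = 825.0 / 87.20 = 9.461 mol
n/ν → D: 13.18, Z: 9.461; Z is limiting.
n(X) = (1/1) × 9.461 = 9.461 mol
mass = 9.461 × 259.10 = 2451 g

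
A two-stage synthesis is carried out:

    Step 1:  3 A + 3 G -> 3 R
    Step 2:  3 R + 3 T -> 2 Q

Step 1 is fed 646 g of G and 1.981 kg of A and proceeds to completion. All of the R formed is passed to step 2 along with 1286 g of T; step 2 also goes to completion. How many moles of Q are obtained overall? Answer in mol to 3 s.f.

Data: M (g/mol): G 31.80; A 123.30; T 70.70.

10.7 mol

Step 1:
n(G) = 646.0 / 31.80 = 20.31 mol
n(A) = 1.981×1000 / 123.30 = 16.07 mol
n/ν for G = 20.31/3 = 6.770
n/ν for A = 16.07/3 = 5.357
Smallest n/ν is A → limiting reagent.
n(R) produced = (3/3) × 16.07 = 16.07 mol
Step 2:
n(R) available = 16.07 mol
n(T) = 1286 / 70.70 = 18.19 mol
n/ν for R = 16.07/3 = 5.357
n/ν for T = 18.19/3 = 6.063
Smallest n/ν is R → limiting reagent.
n(Q) = (2/3) × 16.07 = 10.71 mol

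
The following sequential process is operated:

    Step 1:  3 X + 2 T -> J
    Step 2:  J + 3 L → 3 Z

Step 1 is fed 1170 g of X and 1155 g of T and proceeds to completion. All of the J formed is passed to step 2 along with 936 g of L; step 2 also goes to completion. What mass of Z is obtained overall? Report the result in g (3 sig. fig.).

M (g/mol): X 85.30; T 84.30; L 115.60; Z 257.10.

2080 g

Step 1:
n(X) = 1170 / 85.30 = 13.72 mol
n(T) = 1155 / 84.30 = 13.70 mol
n/ν → X: 4.573, T: 6.850; X is limiting.
n(J) produced = (1/3) × 13.72 = 4.573 mol
Step 2:
n(J) available = 4.573 mol
n(L) = 936.0 / 115.60 = 8.097 mol
n/ν → J: 4.573, L: 2.699; L is limiting.
n(Z) = (3/3) × 8.097 = 8.097 mol
mass = 8.097 × 257.10 = 2082 g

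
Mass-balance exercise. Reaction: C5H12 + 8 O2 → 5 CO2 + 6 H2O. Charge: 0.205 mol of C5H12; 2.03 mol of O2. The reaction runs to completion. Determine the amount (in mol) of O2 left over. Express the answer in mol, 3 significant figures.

0.390 mol

n(C5H12) = 0.2050 mol
n(O2) = 2.030 mol
n/ν → C5H12: 0.2050, O2: 0.2538; C5H12 is limiting.
O2 consumed = (8/1) × 0.2050 = 1.640 mol
O2 remaining = 2.030 − 1.640 = 0.3900 mol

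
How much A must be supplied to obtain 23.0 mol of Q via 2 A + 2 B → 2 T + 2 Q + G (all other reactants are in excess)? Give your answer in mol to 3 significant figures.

n(Q) = 23.00 mol
n(A) = (2/2) × 23.00 = 23.00 mol

23.0 mol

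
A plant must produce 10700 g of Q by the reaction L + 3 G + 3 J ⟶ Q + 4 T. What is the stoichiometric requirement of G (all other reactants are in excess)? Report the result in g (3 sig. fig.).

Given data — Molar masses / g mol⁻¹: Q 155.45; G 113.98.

23500 g

n(Q) = 10700 / 155.45 = 68.83 mol
n(G) = (3/1) × 68.83 = 206.5 mol
mass = 206.5 × 113.98 = 23540 g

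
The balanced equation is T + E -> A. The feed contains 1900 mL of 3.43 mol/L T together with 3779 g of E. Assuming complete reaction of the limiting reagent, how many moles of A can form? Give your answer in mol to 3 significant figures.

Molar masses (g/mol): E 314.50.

6.52 mol

n(T) = 3.43 × 1900/1000 = 6.517 mol
n(E) = 3779 / 314.50 = 12.02 mol
n/ν for T = 6.517/1 = 6.517
n/ν for E = 12.02/1 = 12.02
Smallest n/ν is T → limiting reagent.
n(A) = (1/1) × 6.517 = 6.517 mol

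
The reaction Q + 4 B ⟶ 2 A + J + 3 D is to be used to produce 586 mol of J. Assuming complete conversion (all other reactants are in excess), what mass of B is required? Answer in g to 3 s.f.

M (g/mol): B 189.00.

n(J) = 586.0 mol
n(B) = (4/1) × 586.0 = 2344 mol
mass = 2344 × 189.00 = 443000 g

443000 g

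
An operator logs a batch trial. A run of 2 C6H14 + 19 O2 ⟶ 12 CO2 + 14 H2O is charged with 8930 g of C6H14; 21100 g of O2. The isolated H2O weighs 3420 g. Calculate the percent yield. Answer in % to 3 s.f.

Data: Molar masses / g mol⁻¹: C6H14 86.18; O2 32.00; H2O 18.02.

39.1 %

n(C6H14) = 8930 / 86.18 = 103.6 mol
n(O2) = 21100 / 32.00 = 659.4 mol
n/ν → C6H14: 51.80, O2: 34.71; O2 is limiting.
theoretical n(H2O) = (14/19) × 659.4 = 485.9 mol → 8756 g
% yield = 3420 / 8756 × 100 = 39.06 %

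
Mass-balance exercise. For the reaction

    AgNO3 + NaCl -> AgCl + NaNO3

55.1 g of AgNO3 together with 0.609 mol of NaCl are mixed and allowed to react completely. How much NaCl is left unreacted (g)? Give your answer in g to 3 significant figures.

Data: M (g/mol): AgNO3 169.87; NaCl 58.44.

n(AgNO3) = 55.10 / 169.87 = 0.3244 mol
n(NaCl) = 0.6090 mol
n/ν → AgNO3: 0.3244, NaCl: 0.6090; AgNO3 is limiting.
NaCl consumed = (1/1) × 0.3244 = 0.3244 mol
NaCl remaining = 0.6090 − 0.3244 = 0.2846 mol
mass = 0.2846 × 58.44 = 16.63 g

16.6 g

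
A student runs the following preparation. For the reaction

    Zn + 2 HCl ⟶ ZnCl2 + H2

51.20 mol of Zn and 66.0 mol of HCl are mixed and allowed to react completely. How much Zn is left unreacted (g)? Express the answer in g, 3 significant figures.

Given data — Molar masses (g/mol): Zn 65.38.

n(Zn) = 51.20 mol
n(HCl) = 66.00 mol
n/ν for Zn = 51.20/1 = 51.20
n/ν for HCl = 66.00/2 = 33.00
Smallest n/ν is HCl → limiting reagent.
Zn consumed = (1/2) × 66.00 = 33.00 mol
Zn remaining = 51.20 − 33.00 = 18.20 mol
mass = 18.20 × 65.38 = 1190 g

1190 g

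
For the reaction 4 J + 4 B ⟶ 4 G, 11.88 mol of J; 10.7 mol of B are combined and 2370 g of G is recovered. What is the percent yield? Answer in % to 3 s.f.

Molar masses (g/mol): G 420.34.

52.7 %

n(J) = 11.88 mol
n(B) = 10.70 mol
n/ν for J = 11.88/4 = 2.970
n/ν for B = 10.70/4 = 2.675
Smallest n/ν is B → limiting reagent.
theoretical n(G) = (4/4) × 10.70 = 10.70 mol → 4498 g
% yield = 2370 / 4498 × 100 = 52.69 %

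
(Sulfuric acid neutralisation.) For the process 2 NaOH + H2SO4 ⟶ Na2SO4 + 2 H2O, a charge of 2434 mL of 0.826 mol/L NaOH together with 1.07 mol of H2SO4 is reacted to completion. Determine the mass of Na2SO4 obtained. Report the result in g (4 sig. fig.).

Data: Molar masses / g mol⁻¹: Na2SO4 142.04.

142.8 g

n(NaOH) = 0.826 × 2434/1000 = 2.010 mol
n(H2SO4) = 1.070 mol
n/ν for NaOH = 2.010/2 = 1.005
n/ν for H2SO4 = 1.070/1 = 1.070
Smallest n/ν is NaOH → limiting reagent.
n(Na2SO4) = (1/2) × 2.010 = 1.005 mol
mass = 1.005 × 142.04 = 142.8 g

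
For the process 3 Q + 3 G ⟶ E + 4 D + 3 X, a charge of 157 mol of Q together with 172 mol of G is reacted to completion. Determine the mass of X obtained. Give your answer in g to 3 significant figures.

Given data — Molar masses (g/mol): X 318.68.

n(Q) = 157.0 mol
n(G) = 172.0 mol
n/ν for Q = 157.0/3 = 52.33
n/ν for G = 172.0/3 = 57.33
Smallest n/ν is Q → limiting reagent.
n(X) = (3/3) × 157.0 = 157.0 mol
mass = 157.0 × 318.68 = 50030 g

50000 g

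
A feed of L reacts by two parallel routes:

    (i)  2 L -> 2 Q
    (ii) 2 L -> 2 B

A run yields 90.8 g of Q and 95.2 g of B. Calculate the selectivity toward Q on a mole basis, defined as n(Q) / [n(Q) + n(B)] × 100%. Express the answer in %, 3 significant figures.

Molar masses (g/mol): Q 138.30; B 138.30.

n(Q) = 90.8 / 138.30 = 0.6565 mol
n(B) = 95.2 / 138.30 = 0.6884 mol
selectivity = 0.6565/(0.6565+0.6884) × 100 = 48.81 %

48.8 %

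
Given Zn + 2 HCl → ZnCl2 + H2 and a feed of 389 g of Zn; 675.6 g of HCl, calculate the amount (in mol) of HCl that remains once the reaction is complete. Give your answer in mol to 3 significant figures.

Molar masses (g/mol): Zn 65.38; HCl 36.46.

6.63 mol

n(Zn) = 389.0 / 65.38 = 5.950 mol
n(HCl) = 675.6 / 36.46 = 18.53 mol
n/ν → Zn: 5.950, HCl: 9.265; Zn is limiting.
HCl consumed = (2/1) × 5.950 = 11.90 mol
HCl remaining = 18.53 − 11.90 = 6.630 mol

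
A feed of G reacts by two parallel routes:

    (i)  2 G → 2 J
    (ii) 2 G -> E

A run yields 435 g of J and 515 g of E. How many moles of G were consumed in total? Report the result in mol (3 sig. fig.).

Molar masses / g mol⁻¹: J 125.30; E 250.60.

n(J) = 435 / 125.30 = 3.472 mol
n(E) = 515 / 250.60 = 2.055 mol
n(G) via (i) = (2/2)×3.472 = 3.472 mol
n(G) via (ii) = (2/1)×2.055 = 4.110 mol
total n(G) = 3.472 + 4.110 = 7.582 mol

7.58 mol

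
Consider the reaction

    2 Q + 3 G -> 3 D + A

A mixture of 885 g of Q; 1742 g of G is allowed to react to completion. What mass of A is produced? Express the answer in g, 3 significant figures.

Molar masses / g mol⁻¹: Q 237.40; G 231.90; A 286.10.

533 g

n(Q) = 885.0 / 237.40 = 3.728 mol
n(G) = 1742 / 231.90 = 7.512 mol
n/ν → Q: 1.864, G: 2.504; Q is limiting.
n(A) = (1/2) × 3.728 = 1.864 mol
mass = 1.864 × 286.10 = 533.3 g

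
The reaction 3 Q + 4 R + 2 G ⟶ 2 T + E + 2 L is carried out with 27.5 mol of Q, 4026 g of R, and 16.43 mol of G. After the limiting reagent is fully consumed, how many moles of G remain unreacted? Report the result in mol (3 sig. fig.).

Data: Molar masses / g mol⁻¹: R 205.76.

n(Q) = 27.50 mol
n(R) = 4026 / 205.76 = 19.57 mol
n(G) = 16.43 mol
n/ν for Q = 27.50/3 = 9.167
n/ν for R = 19.57/4 = 4.893
n/ν for G = 16.43/2 = 8.215
Smallest n/ν is R → limiting reagent.
G consumed = (2/4) × 19.57 = 9.785 mol
G remaining = 16.43 − 9.785 = 6.645 mol

6.65 mol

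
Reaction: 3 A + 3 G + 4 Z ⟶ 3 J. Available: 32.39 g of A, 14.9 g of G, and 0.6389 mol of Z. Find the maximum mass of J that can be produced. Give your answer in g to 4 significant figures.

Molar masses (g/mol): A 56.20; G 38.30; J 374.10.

n(A) = 32.39 / 56.20 = 0.5763 mol
n(G) = 14.90 / 38.30 = 0.3890 mol
n(Z) = 0.6389 mol
n/ν → A: 0.1921, G: 0.1297, Z: 0.1597; G is limiting.
n(J) = (3/3) × 0.3890 = 0.3890 mol
mass = 0.3890 × 374.10 = 145.5 g

145.5 g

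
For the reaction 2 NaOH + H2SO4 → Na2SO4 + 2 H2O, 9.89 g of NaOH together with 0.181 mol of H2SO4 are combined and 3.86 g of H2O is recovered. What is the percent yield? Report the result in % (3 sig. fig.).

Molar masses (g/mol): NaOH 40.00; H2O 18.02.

86.6 %

n(NaOH) = 9.890 / 40.00 = 0.2473 mol
n(H2SO4) = 0.1810 mol
n/ν → NaOH: 0.1237, H2SO4: 0.1810; NaOH is limiting.
theoretical n(H2O) = (2/2) × 0.2473 = 0.2473 mol → 4.456 g
% yield = 3.86 / 4.456 × 100 = 86.62 %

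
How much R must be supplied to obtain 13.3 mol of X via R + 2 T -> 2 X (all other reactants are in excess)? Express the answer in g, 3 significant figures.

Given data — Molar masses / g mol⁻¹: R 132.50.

881 g

n(X) = 13.30 mol
n(R) = (1/2) × 13.30 = 6.650 mol
mass = 6.650 × 132.50 = 881.1 g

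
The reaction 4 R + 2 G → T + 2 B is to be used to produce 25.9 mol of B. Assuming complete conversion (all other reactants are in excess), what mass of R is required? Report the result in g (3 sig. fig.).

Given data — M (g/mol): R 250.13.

n(B) = 25.90 mol
n(R) = (4/2) × 25.90 = 51.80 mol
mass = 51.80 × 250.13 = 12960 g

13000 g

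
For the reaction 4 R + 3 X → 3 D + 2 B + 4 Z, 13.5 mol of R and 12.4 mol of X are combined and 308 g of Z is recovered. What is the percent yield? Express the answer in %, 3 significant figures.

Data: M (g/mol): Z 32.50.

70.2 %

n(R) = 13.50 mol
n(X) = 12.40 mol
n/ν for R = 13.50/4 = 3.375
n/ν for X = 12.40/3 = 4.133
Smallest n/ν is R → limiting reagent.
theoretical n(Z) = (4/4) × 13.50 = 13.50 mol → 438.8 g
% yield = 308 / 438.8 × 100 = 70.19 %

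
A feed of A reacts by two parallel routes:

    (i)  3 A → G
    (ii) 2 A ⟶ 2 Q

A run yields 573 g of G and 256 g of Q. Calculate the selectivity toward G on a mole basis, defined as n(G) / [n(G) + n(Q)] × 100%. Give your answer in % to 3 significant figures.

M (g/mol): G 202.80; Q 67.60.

n(G) = 573 / 202.80 = 2.825 mol
n(Q) = 256 / 67.60 = 3.787 mol
selectivity = 2.825/(2.825+3.787) × 100 = 42.73 %

42.7 %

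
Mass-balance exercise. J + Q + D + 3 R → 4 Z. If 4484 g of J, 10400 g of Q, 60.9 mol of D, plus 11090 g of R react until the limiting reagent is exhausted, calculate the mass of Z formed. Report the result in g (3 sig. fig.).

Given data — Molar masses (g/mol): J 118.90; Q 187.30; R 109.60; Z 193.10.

26100 g

n(J) = 4484 / 118.90 = 37.71 mol
n(Q) = 10400 / 187.30 = 55.53 mol
n(D) = 60.90 mol
n(R) = 11090 / 109.60 = 101.2 mol
n/ν for J = 37.71/1 = 37.71
n/ν for Q = 55.53/1 = 55.53
n/ν for D = 60.90/1 = 60.90
n/ν for R = 101.2/3 = 33.73
Smallest n/ν is R → limiting reagent.
n(Z) = (4/3) × 101.2 = 134.9 mol
mass = 134.9 × 193.10 = 26050 g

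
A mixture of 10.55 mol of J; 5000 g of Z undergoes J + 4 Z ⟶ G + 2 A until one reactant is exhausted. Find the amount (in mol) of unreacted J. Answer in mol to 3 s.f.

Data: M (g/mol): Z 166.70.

3.05 mol

n(J) = 10.55 mol
n(Z) = 5000 / 166.70 = 29.99 mol
n/ν → J: 10.55, Z: 7.498; Z is limiting.
J consumed = (1/4) × 29.99 = 7.498 mol
J remaining = 10.55 − 7.498 = 3.052 mol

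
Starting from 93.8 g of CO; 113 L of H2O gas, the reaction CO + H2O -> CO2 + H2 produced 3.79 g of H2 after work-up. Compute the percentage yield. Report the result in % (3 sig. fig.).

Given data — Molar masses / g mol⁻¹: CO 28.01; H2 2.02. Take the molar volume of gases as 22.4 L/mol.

56.0 %

n(CO) = 93.80 / 28.01 = 3.349 mol
n(H2O) = 113.0 / 22.4 = 5.045 mol
n/ν for CO = 3.349/1 = 3.349
n/ν for H2O = 5.045/1 = 5.045
Smallest n/ν is CO → limiting reagent.
theoretical n(H2) = (1/1) × 3.349 = 3.349 mol → 6.765 g
% yield = 3.79 / 6.765 × 100 = 56.02 %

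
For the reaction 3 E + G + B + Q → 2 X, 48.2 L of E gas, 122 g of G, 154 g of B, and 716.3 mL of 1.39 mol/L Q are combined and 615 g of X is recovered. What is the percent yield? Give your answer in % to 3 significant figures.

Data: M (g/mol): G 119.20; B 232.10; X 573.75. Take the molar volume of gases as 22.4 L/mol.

80.8 %

n(E) = 48.20 / 22.4 = 2.152 mol
n(G) = 122.0 / 119.20 = 1.023 mol
n(B) = 154.0 / 232.10 = 0.6635 mol
n(Q) = 1.39 × 716.3/1000 = 0.9957 mol
n/ν → E: 0.7173, G: 1.023, B: 0.6635, Q: 0.9957; B is limiting.
theoretical n(X) = (2/1) × 0.6635 = 1.327 mol → 761.4 g
% yield = 615 / 761.4 × 100 = 80.77 %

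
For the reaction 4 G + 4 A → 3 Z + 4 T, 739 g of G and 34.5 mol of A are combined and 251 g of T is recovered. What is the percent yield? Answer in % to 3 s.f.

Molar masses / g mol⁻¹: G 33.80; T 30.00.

n(G) = 739.0 / 33.80 = 21.86 mol
n(A) = 34.50 mol
n/ν for G = 21.86/4 = 5.465
n/ν for A = 34.50/4 = 8.625
Smallest n/ν is G → limiting reagent.
theoretical n(T) = (4/4) × 21.86 = 21.86 mol → 655.8 g
% yield = 251 / 655.8 × 100 = 38.27 %

38.3 %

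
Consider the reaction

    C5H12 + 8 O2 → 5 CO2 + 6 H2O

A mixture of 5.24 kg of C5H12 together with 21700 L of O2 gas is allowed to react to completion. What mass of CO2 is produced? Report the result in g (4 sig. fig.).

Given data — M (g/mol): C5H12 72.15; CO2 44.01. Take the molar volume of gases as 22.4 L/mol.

n(C5H12) = 5.240×1000 / 72.15 = 72.63 mol
n(O2) = 21700 / 22.4 = 968.8 mol
n/ν for C5H12 = 72.63/1 = 72.63
n/ν for O2 = 968.8/8 = 121.1
Smallest n/ν is C5H12 → limiting reagent.
n(CO2) = (5/1) × 72.63 = 363.2 mol
mass = 363.2 × 44.01 = 15980 g

15980 g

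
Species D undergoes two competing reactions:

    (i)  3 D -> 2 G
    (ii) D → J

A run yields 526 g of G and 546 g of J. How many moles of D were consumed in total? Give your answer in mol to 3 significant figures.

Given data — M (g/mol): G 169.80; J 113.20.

n(G) = 526 / 169.80 = 3.098 mol
n(J) = 546 / 113.20 = 4.823 mol
n(D) via (i) = (3/2)×3.098 = 4.647 mol
n(D) via (ii) = (1/1)×4.823 = 4.823 mol
total n(D) = 4.647 + 4.823 = 9.470 mol

9.47 mol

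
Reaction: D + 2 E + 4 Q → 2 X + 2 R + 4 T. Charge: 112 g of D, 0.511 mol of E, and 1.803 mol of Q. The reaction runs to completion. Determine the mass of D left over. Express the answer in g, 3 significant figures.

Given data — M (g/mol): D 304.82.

n(D) = 112.0 / 304.82 = 0.3674 mol
n(E) = 0.5110 mol
n(Q) = 1.803 mol
n/ν → D: 0.3674, E: 0.2555, Q: 0.4508; E is limiting.
D consumed = (1/2) × 0.5110 = 0.2555 mol
D remaining = 0.3674 − 0.2555 = 0.1119 mol
mass = 0.1119 × 304.82 = 34.11 g

34.1 g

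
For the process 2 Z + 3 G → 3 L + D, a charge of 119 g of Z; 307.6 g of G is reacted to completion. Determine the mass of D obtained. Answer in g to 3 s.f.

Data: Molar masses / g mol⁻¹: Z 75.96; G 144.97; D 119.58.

84.6 g

n(Z) = 119.0 / 75.96 = 1.567 mol
n(G) = 307.6 / 144.97 = 2.122 mol
n/ν → Z: 0.7835, G: 0.7073; G is limiting.
n(D) = (1/3) × 2.122 = 0.7073 mol
mass = 0.7073 × 119.58 = 84.58 g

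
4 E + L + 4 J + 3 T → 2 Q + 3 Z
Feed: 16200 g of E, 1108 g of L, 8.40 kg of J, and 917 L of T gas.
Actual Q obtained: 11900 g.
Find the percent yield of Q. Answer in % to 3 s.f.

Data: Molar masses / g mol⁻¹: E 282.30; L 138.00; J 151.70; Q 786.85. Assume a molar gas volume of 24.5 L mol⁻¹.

n(E) = 16200 / 282.30 = 57.39 mol
n(L) = 1108 / 138.00 = 8.029 mol
n(J) = 8.400×1000 / 151.70 = 55.37 mol
n(T) = 917.0 / 24.5 = 37.43 mol
n/ν for E = 57.39/4 = 14.35
n/ν for L = 8.029/1 = 8.029
n/ν for J = 55.37/4 = 13.84
n/ν for T = 37.43/3 = 12.48
Smallest n/ν is L → limiting reagent.
theoretical n(Q) = (2/1) × 8.029 = 16.06 mol → 12640 g
% yield = 11900 / 12640 × 100 = 94.15 %

94.2 %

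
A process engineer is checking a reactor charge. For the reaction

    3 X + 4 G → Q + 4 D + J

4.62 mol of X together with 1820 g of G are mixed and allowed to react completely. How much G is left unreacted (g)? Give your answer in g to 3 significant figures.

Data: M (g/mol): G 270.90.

151 g

n(X) = 4.620 mol
n(G) = 1820 / 270.90 = 6.718 mol
n/ν for X = 4.620/3 = 1.540
n/ν for G = 6.718/4 = 1.680
Smallest n/ν is X → limiting reagent.
G consumed = (4/3) × 4.620 = 6.160 mol
G remaining = 6.718 − 6.160 = 0.5580 mol
mass = 0.5580 × 270.90 = 151.2 g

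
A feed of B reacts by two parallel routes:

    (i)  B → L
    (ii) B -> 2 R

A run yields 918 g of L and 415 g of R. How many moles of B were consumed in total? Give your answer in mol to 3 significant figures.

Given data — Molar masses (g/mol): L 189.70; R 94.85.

7.03 mol

n(L) = 918 / 189.70 = 4.839 mol
n(R) = 415 / 94.85 = 4.375 mol
n(B) via (i) = (1/1)×4.839 = 4.839 mol
n(B) via (ii) = (1/2)×4.375 = 2.188 mol
total n(B) = 4.839 + 2.188 = 7.027 mol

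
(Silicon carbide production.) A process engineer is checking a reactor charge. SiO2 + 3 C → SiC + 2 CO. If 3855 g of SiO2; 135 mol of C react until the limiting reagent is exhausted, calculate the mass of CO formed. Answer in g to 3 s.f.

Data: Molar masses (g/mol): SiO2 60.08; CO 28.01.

2520 g

n(SiO2) = 3855 / 60.08 = 64.16 mol
n(C) = 135.0 mol
n/ν for SiO2 = 64.16/1 = 64.16
n/ν for C = 135.0/3 = 45.00
Smallest n/ν is C → limiting reagent.
n(CO) = (2/3) × 135.0 = 90.00 mol
mass = 90.00 × 28.01 = 2521 g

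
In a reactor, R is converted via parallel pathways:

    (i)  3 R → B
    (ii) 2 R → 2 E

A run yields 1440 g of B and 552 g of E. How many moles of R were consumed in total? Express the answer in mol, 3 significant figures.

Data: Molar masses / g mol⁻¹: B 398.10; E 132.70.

n(B) = 1440 / 398.10 = 3.617 mol
n(E) = 552 / 132.70 = 4.160 mol
n(R) via (i) = (3/1)×3.617 = 10.85 mol
n(R) via (ii) = (2/2)×4.160 = 4.160 mol
total n(R) = 10.85 + 4.160 = 15.01 mol

15.0 mol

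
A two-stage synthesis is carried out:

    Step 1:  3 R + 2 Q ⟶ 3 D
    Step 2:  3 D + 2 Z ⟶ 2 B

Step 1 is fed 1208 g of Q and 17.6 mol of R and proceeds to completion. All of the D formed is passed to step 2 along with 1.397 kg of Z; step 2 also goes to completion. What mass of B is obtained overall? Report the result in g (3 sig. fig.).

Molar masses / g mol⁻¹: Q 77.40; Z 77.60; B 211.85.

2490 g

Step 1:
n(Q) = 1208 / 77.40 = 15.61 mol
n(R) = 17.60 mol
n/ν → Q: 7.805, R: 5.867; R is limiting.
n(D) produced = (3/3) × 17.60 = 17.60 mol
Step 2:
n(D) available = 17.60 mol
n(Z) = 1.397×1000 / 77.60 = 18.00 mol
n/ν → D: 5.867, Z: 9.000; D is limiting.
n(B) = (2/3) × 17.60 = 11.73 mol
mass = 11.73 × 211.85 = 2485 g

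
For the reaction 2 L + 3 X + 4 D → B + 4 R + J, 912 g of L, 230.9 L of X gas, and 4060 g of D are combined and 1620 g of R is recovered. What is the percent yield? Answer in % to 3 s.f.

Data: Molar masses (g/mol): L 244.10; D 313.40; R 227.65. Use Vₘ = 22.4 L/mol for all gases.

n(L) = 912.0 / 244.10 = 3.736 mol
n(X) = 230.9 / 22.4 = 10.31 mol
n(D) = 4060 / 313.40 = 12.95 mol
n/ν → L: 1.868, X: 3.437, D: 3.238; L is limiting.
theoretical n(R) = (4/2) × 3.736 = 7.472 mol → 1701 g
% yield = 1620 / 1701 × 100 = 95.24 %

95.2 %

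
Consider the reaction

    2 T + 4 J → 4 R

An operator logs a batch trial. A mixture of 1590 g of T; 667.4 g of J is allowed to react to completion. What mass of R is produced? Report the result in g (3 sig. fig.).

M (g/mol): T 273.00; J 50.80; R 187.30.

n(T) = 1590 / 273.00 = 5.824 mol
n(J) = 667.4 / 50.80 = 13.14 mol
n/ν → T: 2.912, J: 3.285; T is limiting.
n(R) = (4/2) × 5.824 = 11.65 mol
mass = 11.65 × 187.30 = 2182 g

2180 g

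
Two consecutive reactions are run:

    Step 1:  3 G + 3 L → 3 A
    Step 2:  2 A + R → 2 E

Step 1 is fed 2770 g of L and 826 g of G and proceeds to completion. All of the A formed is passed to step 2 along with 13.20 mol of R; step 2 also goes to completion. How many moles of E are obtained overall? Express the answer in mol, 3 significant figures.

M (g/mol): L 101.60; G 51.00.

Step 1:
n(L) = 2770 / 101.60 = 27.26 mol
n(G) = 826.0 / 51.00 = 16.20 mol
n/ν for L = 27.26/3 = 9.087
n/ν for G = 16.20/3 = 5.400
Smallest n/ν is G → limiting reagent.
n(A) produced = (3/3) × 16.20 = 16.20 mol
Step 2:
n(A) available = 16.20 mol
n(R) = 13.20 mol
n/ν for A = 16.20/2 = 8.100
n/ν for R = 13.20/1 = 13.20
Smallest n/ν is A → limiting reagent.
n(E) = (2/2) × 16.20 = 16.20 mol

16.2 mol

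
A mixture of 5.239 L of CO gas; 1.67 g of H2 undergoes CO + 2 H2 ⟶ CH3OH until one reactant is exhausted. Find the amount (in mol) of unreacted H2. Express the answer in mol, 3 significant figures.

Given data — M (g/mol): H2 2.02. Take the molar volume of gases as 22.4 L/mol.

n(CO) = 5.239 / 22.4 = 0.2339 mol
n(H2) = 1.670 / 2.02 = 0.8267 mol
n/ν → CO: 0.2339, H2: 0.4134; CO is limiting.
H2 consumed = (2/1) × 0.2339 = 0.4678 mol
H2 remaining = 0.8267 − 0.4678 = 0.3589 mol

0.359 mol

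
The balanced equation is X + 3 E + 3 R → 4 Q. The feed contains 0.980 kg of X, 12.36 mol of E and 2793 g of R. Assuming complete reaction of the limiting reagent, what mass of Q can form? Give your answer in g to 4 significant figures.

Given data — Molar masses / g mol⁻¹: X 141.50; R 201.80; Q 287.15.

n(X) = 0.9800×1000 / 141.50 = 6.926 mol
n(E) = 12.36 mol
n(R) = 2793 / 201.80 = 13.84 mol
n/ν for X = 6.926/1 = 6.926
n/ν for E = 12.36/3 = 4.120
n/ν for R = 13.84/3 = 4.613
Smallest n/ν is E → limiting reagent.
n(Q) = (4/3) × 12.36 = 16.48 mol
mass = 16.48 × 287.15 = 4732 g

4732 g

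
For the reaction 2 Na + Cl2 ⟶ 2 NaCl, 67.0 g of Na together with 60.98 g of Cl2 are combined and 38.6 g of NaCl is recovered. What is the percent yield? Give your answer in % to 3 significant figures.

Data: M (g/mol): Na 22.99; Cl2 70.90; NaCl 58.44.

38.4 %

n(Na) = 67.00 / 22.99 = 2.914 mol
n(Cl2) = 60.98 / 70.90 = 0.8601 mol
n/ν for Na = 2.914/2 = 1.457
n/ν for Cl2 = 0.8601/1 = 0.8601
Smallest n/ν is Cl2 → limiting reagent.
theoretical n(NaCl) = (2/1) × 0.8601 = 1.720 mol → 100.5 g
% yield = 38.6 / 100.5 × 100 = 38.41 %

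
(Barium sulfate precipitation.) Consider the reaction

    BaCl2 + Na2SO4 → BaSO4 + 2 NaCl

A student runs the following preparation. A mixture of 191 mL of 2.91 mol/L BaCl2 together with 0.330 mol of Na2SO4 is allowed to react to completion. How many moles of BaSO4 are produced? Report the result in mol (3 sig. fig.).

n(BaCl2) = 2.91 × 191.0/1000 = 0.5558 mol
n(Na2SO4) = 0.3300 mol
n/ν for BaCl2 = 0.5558/1 = 0.5558
n/ν for Na2SO4 = 0.3300/1 = 0.3300
Smallest n/ν is Na2SO4 → limiting reagent.
n(BaSO4) = (1/1) × 0.3300 = 0.3300 mol

0.330 mol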